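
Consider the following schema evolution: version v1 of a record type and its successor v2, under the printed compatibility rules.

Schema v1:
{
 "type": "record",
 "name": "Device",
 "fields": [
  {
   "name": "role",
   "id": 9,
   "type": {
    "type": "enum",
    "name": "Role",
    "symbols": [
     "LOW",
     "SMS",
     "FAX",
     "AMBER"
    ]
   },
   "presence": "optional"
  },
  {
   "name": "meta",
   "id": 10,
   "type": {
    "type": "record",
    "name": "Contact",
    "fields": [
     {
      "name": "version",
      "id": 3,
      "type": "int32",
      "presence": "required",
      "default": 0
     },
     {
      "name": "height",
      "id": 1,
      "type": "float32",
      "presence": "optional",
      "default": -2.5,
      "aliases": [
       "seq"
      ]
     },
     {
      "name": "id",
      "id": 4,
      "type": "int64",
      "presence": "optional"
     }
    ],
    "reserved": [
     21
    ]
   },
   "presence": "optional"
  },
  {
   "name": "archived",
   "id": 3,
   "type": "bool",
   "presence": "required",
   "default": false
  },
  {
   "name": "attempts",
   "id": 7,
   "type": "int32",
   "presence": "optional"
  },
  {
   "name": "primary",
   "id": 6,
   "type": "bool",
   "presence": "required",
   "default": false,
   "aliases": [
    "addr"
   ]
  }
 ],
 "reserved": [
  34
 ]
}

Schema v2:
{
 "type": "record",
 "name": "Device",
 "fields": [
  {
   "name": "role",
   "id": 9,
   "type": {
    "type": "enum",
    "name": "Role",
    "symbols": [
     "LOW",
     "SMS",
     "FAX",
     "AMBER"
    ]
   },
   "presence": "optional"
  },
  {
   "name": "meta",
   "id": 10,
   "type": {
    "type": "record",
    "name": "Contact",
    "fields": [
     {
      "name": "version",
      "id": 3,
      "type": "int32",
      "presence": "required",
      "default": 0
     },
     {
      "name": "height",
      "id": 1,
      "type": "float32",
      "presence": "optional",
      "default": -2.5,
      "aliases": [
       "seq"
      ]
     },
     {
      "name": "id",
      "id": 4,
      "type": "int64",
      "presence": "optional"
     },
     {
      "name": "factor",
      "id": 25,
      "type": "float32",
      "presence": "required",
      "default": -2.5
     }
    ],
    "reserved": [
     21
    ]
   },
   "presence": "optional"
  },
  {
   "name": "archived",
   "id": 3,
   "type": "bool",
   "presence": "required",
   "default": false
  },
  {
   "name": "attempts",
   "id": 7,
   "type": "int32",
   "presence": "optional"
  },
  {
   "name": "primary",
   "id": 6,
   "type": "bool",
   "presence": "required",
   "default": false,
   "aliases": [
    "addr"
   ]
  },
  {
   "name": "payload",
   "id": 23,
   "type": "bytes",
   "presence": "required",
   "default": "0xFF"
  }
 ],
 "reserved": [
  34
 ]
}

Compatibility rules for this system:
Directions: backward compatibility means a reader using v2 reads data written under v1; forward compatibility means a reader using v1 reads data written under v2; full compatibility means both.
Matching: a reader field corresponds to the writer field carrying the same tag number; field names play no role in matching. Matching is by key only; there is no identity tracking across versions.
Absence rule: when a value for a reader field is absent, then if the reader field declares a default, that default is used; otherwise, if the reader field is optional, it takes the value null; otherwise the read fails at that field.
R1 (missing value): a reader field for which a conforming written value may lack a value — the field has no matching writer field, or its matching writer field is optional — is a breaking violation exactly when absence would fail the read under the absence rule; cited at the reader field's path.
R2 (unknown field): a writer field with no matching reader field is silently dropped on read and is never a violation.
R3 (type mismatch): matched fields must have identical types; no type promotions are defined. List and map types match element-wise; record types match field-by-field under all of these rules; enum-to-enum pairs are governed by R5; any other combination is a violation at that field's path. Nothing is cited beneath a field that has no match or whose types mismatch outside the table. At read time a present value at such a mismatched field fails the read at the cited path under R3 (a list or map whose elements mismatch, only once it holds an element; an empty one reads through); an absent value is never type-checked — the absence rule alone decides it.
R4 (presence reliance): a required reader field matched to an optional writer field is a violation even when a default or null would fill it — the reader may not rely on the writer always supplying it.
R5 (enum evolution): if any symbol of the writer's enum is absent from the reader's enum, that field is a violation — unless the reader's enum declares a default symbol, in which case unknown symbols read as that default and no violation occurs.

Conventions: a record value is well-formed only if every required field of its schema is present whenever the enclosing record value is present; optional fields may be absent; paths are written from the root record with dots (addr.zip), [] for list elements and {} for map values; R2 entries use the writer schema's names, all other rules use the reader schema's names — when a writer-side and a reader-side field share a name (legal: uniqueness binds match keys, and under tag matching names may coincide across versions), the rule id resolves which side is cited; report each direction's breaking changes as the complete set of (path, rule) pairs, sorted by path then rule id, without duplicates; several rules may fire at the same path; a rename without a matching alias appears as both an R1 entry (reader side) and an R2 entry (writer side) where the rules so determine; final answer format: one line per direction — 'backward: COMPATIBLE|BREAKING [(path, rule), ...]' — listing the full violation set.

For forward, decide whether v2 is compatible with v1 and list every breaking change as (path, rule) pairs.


forward: COMPATIBLE []

the writer's type comes first in each Device pair
forward pass over Device, reader schema v1, writer schema v2:
  role <- role (Role -> Role, writer optional)
  meta <- meta (Contact -> Contact, writer optional)
  archived <- archived (bool -> bool, writer required)
  attempts <- attempts (int32 -> int32, writer optional)
  primary <- primary (bool -> bool, writer required)
  payload (writer side), unknown to reader
  meta.version <- meta.version (int32 -> int32, writer required)
  meta.height <- meta.height (float32 -> float32, writer optional)
  meta.id <- meta.id (int64 -> int64, writer optional)
  meta.factor (writer side), unknown to reader
  nothing fires on Device: forward is COMPATIBLE
the other Device changes do not affect what is asked:
  added field factor to record Contact: required float32, tag 25, default -2.5 (in v2 it sits last) -> triggers nothing under Device's printed rules — same verdict
  added field payload to record Device: required bytes, tag 23, default 0xFF (in v2 it sits last) -> triggers nothing under Device's printed rules — same verdict


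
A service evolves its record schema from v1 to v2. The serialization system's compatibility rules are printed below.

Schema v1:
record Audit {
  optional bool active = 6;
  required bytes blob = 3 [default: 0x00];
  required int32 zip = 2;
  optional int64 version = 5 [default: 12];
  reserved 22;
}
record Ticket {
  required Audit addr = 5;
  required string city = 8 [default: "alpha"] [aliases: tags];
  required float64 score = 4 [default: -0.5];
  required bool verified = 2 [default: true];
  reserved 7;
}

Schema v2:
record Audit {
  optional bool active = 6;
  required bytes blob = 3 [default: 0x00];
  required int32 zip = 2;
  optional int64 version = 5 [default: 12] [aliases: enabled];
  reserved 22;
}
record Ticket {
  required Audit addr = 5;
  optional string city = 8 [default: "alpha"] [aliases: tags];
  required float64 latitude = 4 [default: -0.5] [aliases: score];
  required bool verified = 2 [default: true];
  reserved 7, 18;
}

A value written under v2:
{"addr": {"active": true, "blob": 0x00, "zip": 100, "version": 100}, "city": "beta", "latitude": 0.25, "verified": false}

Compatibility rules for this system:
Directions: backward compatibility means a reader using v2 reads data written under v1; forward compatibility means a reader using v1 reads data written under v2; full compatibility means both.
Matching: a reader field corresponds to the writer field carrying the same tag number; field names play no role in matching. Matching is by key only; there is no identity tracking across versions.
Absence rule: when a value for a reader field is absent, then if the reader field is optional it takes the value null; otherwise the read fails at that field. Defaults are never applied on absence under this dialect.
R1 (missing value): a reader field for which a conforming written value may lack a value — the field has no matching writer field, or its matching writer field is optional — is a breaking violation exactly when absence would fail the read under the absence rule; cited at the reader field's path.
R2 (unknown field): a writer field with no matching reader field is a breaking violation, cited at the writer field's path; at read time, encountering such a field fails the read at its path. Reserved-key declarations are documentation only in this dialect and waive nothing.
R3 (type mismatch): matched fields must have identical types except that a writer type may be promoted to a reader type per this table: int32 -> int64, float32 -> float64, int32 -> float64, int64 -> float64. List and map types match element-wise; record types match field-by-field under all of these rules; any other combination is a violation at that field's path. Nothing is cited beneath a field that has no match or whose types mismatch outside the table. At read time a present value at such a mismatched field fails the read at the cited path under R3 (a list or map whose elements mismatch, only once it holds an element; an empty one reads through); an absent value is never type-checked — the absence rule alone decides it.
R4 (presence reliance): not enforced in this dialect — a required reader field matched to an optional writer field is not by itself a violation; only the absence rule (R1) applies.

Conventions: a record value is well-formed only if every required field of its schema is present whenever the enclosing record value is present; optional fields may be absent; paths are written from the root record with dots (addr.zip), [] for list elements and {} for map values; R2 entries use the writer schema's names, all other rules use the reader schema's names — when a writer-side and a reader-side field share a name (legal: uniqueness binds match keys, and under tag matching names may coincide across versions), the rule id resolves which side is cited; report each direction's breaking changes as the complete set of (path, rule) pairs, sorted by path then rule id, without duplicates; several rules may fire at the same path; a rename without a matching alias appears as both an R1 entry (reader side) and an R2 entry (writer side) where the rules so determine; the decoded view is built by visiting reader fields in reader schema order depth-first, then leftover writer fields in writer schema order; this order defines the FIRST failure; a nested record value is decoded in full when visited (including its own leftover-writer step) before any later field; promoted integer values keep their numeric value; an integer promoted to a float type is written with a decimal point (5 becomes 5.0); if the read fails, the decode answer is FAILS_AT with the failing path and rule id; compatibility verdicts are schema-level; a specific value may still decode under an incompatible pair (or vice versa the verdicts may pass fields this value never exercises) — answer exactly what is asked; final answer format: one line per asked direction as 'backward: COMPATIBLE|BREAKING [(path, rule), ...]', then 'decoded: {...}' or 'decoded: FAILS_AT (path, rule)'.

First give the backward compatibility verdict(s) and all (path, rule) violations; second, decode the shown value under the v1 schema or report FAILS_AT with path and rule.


backward: COMPATIBLE []; decoded: {"addr": {"active": true, "blob": 0x00, "zip": 100, "version": 100}, "city": "beta", "score": 0.25, "verified": false}

each type pair in Ticket: writer, then reader
backward on Ticket — v2 reading data written by v1:
  writer required, Audit -> Audit: reader addr maps from writer addr
  writer required, string -> string: reader city maps from writer city
  writer required, float64 -> float64: reader latitude maps from writer score
  writer required, bool -> bool: reader verified maps from writer verified
  writer optional, bool -> bool: reader addr.active maps from writer addr.active
  writer required, bytes -> bytes: reader addr.blob maps from writer addr.blob
  writer required, int32 -> int32: reader addr.zip maps from writer addr.zip
  writer optional, int64 -> int64: reader addr.version maps from writer addr.version
  => no violations; backward on Ticket: COMPATIBLE
migrating the Ticket value to v1:
  addr.active := true
  addr.blob := 0x00
  addr.zip := 100
  addr.version := 100
  city := "beta"
  score := 0.25 (from writer latitude)
  verified := false
  => decoded: {"addr": {"active": true, "blob": 0x00, "zip": 100, "version": 100}, "city": "beta", "score": 0.25, "verified": false}
ruling out the remaining Ticket differences:
  field city in record Ticket: required changed to optional -> affects forward compatibility only, which is not asked
  renamed field score to latitude in record Ticket (alias score declared on the renamed field) -> no rule fires on it in Ticket's dialect; the asked verdict holds


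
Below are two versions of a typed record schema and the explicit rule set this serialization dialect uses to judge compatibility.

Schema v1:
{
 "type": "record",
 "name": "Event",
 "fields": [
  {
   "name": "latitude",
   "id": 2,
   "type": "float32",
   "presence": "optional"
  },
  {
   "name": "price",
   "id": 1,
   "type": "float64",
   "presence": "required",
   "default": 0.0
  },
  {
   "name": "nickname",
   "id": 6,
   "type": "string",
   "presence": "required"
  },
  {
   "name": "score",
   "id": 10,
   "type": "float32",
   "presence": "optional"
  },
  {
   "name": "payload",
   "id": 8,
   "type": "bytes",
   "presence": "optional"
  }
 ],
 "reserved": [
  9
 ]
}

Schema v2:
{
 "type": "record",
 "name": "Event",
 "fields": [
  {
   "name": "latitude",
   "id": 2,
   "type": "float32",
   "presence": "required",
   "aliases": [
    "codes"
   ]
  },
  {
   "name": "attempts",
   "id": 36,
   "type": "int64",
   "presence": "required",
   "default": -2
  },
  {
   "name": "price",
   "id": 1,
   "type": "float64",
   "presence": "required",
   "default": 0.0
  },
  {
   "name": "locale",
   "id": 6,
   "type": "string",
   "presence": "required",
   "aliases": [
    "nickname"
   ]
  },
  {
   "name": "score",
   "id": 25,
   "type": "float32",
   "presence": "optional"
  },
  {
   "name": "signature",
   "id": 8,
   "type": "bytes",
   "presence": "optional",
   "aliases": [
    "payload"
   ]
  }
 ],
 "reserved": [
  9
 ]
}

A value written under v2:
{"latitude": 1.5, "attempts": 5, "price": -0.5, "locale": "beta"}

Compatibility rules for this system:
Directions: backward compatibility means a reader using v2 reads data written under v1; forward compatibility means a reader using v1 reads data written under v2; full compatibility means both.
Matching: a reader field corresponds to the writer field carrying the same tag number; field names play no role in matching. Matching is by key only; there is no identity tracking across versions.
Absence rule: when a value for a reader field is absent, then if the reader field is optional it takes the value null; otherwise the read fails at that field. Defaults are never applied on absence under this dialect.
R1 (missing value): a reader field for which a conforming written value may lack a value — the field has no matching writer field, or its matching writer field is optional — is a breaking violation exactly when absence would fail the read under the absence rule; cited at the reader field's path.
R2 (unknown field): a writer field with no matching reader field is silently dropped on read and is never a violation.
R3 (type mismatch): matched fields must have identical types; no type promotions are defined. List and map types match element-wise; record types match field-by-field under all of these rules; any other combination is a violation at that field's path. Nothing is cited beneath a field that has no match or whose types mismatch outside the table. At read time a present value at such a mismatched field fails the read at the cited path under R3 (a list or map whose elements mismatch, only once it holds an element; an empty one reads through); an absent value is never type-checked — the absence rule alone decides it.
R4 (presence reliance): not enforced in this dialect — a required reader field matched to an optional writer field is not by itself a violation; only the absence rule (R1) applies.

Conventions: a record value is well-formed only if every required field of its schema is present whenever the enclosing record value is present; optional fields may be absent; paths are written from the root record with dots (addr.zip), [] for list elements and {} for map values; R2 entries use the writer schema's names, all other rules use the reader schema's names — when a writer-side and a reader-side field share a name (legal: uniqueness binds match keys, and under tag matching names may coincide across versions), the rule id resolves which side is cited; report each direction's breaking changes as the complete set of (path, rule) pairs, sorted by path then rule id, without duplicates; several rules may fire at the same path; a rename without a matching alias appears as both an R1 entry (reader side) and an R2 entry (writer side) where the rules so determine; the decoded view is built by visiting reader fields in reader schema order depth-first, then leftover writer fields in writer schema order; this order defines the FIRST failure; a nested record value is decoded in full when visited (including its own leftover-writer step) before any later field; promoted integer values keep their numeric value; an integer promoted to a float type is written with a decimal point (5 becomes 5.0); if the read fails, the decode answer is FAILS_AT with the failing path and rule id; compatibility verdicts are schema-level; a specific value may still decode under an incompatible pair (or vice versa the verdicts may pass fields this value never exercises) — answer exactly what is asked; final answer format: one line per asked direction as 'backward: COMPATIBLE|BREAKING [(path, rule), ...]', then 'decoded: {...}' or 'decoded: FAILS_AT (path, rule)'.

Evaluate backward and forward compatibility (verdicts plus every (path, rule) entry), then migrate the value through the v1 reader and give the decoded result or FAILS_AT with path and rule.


in Event below, arrows point writer -> reader
backward pass over Event, reader schema v2, writer schema v1:
  writer optional, float32 -> float32: reader latitude maps from writer latitude
  attempts: no writer-side match
  writer required, float64 -> float64: reader price maps from writer price
  writer required, string -> string: reader locale maps from writer nickname
  score: no writer-side match
  writer optional, bytes -> bytes: reader signature maps from writer payload
  leftover writer field: score
  R1 fires at attempts
  R1 fires at latitude
  => 2 violation(s): backward is BREAKING for Event
forward pass over Event, reader schema v1, writer schema v2:
  writer required, float32 -> float32: reader latitude maps from writer latitude
  writer required, float64 -> float64: reader price maps from writer price
  writer required, string -> string: reader nickname maps from writer locale
  score: no writer-side match
  writer optional, bytes -> bytes: reader payload maps from writer signature
  leftover writer field: attempts
  leftover writer field: score
  nothing fires on Event: forward is COMPATIBLE
migrating the Event value to v1:
  latitude := 1.5
  price := -0.5
  nickname := "beta" (from writer locale)
  score := null (absent, optional -> null)
  payload := null (absent, optional -> null)
  writer attempts: unknown -> dropped
  => decoded: {"latitude": 1.5, "price": -0.5, "nickname": "beta", "score": null, "payload": null}

backward: BREAKING [(attempts, R1), (latitude, R1)]; forward: COMPATIBLE []; decoded: {"latitude": 1.5, "price": -0.5, "nickname": "beta", "score": null, "payload": null}


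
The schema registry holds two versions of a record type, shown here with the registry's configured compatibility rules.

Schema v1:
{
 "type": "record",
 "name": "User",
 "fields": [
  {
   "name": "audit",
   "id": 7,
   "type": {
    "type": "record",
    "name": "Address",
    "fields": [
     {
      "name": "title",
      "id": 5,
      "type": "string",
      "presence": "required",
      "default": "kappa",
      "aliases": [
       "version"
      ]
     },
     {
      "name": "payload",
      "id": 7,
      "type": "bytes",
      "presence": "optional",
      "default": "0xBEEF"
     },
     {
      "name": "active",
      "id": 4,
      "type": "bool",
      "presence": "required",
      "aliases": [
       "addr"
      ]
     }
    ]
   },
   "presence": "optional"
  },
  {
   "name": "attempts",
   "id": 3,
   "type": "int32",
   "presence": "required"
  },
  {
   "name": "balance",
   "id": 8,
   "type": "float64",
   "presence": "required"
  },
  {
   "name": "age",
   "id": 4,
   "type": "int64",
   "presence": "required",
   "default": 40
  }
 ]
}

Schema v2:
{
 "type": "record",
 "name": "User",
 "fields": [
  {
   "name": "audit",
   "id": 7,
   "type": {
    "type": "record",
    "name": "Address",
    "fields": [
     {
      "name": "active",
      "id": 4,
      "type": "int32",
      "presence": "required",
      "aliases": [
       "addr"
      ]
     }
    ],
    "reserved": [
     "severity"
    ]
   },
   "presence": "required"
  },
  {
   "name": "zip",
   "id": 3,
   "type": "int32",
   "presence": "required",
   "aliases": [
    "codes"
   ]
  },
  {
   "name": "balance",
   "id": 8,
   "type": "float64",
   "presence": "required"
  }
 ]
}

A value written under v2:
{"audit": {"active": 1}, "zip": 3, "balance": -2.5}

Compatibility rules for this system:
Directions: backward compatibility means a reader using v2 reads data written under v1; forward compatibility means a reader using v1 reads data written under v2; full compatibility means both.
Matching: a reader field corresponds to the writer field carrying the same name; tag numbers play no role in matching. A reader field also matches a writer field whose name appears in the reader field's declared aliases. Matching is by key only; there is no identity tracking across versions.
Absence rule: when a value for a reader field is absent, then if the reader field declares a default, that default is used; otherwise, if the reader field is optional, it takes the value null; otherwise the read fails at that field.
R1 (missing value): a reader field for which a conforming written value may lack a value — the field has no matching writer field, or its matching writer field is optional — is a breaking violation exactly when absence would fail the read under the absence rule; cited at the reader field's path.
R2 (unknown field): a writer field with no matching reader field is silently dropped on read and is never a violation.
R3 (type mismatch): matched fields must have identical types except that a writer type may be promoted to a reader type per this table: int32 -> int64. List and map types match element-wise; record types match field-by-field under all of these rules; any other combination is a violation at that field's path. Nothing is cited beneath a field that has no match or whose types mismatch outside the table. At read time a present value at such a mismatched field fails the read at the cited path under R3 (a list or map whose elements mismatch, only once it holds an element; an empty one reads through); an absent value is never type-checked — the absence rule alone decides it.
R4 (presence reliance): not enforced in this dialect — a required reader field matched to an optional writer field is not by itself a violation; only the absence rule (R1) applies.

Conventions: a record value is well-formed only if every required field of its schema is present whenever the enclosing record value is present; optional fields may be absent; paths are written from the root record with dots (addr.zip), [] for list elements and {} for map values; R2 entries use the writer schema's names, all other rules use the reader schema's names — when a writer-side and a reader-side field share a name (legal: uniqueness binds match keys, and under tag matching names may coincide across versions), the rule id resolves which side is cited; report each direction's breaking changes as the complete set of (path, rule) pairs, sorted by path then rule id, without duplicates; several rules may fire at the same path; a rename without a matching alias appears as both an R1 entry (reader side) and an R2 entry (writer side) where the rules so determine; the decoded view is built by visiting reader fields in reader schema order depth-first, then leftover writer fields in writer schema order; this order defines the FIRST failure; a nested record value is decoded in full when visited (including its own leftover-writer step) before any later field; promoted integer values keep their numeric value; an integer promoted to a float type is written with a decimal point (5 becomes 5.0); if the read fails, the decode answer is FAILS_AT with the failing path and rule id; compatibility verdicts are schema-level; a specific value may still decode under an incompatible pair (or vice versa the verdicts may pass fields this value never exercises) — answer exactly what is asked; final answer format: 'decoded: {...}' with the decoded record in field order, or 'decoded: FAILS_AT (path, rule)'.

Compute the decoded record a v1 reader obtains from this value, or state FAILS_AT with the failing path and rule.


decoded: FAILS_AT (audit.active, R3)

each type pair in User: writer, then reader
decoding the User value with the v1 reader:
  audit.title := "kappa" (absent -> default)
  audit.payload := 0xBEEF (absent -> default)
  read fails at audit.active under R3
  => FAILS_AT (audit.active, R3)
remaining User differences; none change what is asked:
  removed field age from record User -> no rule fires on it and the decoded User view is identical with or without it
  renamed field attempts to zip in record User -> shifts the User verdicts, not this decode
  removed field payload from record Address -> no rule fires on it and the decoded User view is identical with or without it
  removed field title from record Address -> no rule fires on it and the decoded User view is identical with or without it


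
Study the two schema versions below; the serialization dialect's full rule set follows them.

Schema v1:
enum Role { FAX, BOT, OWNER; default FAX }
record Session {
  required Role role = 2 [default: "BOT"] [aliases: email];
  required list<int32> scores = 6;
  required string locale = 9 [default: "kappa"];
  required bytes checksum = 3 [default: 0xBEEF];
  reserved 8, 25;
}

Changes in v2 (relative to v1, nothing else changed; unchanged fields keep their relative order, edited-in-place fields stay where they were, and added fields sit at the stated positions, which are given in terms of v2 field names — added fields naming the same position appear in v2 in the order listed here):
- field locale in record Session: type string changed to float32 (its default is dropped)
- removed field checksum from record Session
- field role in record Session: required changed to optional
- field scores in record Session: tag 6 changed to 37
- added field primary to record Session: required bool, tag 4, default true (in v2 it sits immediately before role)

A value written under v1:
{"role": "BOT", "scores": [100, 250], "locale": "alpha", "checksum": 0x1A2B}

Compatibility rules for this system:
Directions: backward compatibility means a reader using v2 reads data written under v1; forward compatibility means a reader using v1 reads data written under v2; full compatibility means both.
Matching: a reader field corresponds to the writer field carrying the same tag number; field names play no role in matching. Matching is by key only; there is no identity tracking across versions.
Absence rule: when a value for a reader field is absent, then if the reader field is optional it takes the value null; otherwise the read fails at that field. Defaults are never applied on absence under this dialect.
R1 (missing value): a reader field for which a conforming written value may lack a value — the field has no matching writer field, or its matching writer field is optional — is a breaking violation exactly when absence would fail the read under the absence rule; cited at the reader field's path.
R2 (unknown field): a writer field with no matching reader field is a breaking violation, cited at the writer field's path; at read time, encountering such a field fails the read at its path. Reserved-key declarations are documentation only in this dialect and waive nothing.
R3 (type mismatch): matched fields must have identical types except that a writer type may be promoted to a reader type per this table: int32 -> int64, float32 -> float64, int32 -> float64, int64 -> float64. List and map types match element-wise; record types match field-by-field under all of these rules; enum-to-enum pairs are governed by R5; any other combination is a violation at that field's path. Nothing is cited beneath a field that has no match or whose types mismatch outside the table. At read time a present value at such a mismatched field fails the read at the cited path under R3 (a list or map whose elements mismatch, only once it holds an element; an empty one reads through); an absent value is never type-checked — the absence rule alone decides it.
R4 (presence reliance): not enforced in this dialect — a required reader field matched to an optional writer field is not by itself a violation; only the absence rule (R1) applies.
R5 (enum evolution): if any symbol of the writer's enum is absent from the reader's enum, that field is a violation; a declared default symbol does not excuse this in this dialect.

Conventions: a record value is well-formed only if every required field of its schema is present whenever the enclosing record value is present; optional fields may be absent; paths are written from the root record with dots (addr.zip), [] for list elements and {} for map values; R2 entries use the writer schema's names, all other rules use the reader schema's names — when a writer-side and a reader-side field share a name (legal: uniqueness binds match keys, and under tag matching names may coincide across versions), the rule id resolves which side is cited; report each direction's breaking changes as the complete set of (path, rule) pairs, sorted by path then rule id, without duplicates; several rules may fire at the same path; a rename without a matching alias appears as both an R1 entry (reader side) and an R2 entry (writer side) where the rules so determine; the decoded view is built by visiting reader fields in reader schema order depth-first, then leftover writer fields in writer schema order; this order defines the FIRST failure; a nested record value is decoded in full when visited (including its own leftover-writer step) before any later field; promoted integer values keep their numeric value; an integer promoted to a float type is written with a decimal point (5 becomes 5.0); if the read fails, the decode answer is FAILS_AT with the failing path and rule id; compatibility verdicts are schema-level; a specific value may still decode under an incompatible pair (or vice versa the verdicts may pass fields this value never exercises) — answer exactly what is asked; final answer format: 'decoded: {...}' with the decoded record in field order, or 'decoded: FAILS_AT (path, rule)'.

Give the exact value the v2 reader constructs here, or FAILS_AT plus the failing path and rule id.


the writer's type comes first in each Session pair
decode walk for Session under reader schema v2:
  read fails at primary under R1 (no fill)
  => FAILS_AT (primary, R1)
ruling out the remaining Session differences:
  field locale in record Session: type string changed to float32 (its default is dropped) -> a verdict-level change on Session — the shown value reads the same
  removed field checksum from record Session -> a verdict-level change on Session — the shown value reads the same
  field role in record Session: required changed to optional -> a verdict-level change on Session — the shown value reads the same
  field scores in record Session: tag 6 changed to 37 -> a verdict-level change on Session — the shown value reads the same

decoded: FAILS_AT (primary, R1)


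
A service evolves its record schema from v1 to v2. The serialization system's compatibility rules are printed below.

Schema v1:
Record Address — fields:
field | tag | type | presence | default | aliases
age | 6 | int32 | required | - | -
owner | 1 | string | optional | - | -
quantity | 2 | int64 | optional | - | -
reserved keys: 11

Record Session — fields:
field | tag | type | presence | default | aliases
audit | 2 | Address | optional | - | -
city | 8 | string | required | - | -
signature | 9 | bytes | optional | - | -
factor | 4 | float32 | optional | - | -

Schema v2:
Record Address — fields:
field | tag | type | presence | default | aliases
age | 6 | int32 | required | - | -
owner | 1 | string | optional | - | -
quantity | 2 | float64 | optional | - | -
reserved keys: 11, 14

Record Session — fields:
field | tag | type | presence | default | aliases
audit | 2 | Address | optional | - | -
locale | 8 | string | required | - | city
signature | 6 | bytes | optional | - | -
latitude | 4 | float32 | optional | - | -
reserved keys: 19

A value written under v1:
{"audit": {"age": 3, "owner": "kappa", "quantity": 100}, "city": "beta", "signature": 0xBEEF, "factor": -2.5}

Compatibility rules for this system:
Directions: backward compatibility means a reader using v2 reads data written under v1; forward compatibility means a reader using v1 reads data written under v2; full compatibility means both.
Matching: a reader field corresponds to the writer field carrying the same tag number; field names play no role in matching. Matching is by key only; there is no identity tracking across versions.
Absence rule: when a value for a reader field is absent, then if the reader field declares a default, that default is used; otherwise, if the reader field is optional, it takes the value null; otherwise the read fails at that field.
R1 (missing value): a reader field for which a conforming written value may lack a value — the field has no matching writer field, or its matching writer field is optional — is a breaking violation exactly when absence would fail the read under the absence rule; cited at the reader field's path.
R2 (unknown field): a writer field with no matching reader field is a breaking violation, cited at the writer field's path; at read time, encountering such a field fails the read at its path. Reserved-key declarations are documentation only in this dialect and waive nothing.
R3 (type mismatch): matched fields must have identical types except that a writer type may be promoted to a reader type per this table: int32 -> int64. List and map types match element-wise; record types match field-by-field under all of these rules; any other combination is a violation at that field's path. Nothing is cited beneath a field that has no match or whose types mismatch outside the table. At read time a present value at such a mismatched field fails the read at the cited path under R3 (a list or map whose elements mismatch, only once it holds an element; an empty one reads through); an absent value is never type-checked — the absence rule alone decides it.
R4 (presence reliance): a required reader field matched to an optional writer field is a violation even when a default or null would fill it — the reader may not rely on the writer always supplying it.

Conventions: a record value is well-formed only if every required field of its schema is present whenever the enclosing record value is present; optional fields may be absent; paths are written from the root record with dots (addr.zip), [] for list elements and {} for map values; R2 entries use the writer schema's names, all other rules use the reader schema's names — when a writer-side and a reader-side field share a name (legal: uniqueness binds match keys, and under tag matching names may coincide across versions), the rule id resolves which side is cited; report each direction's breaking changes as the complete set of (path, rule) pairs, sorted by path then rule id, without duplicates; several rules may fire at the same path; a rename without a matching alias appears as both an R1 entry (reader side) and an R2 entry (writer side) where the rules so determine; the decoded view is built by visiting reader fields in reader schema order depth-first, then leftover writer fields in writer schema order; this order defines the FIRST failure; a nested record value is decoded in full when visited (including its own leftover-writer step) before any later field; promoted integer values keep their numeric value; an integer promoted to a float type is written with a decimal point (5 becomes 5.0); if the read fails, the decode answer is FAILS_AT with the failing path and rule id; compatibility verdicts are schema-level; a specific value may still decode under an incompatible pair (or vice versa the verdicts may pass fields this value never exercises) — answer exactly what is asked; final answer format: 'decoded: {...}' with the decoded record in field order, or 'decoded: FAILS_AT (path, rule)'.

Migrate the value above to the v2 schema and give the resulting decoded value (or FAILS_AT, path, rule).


decoded: FAILS_AT (audit.quantity, R3)

the writer's type comes first in each Session pair
decoding the Session value with the v2 reader:
  audit.age := 3
  audit.owner := "kappa"
  read fails at audit.quantity under R3
  => FAILS_AT (audit.quantity, R3)
remaining Session differences; none change what is asked:
  renamed field factor to latitude in record Session -> triggers nothing under the printed rules; the Session answer is the same either way
  renamed field city to locale in record Session (alias city declared on the renamed field) -> triggers nothing under the printed rules; the Session answer is the same either way
  field signature in record Session: tag 9 changed to 6 -> matters for Session compatibility verdicts, not for this value's decode


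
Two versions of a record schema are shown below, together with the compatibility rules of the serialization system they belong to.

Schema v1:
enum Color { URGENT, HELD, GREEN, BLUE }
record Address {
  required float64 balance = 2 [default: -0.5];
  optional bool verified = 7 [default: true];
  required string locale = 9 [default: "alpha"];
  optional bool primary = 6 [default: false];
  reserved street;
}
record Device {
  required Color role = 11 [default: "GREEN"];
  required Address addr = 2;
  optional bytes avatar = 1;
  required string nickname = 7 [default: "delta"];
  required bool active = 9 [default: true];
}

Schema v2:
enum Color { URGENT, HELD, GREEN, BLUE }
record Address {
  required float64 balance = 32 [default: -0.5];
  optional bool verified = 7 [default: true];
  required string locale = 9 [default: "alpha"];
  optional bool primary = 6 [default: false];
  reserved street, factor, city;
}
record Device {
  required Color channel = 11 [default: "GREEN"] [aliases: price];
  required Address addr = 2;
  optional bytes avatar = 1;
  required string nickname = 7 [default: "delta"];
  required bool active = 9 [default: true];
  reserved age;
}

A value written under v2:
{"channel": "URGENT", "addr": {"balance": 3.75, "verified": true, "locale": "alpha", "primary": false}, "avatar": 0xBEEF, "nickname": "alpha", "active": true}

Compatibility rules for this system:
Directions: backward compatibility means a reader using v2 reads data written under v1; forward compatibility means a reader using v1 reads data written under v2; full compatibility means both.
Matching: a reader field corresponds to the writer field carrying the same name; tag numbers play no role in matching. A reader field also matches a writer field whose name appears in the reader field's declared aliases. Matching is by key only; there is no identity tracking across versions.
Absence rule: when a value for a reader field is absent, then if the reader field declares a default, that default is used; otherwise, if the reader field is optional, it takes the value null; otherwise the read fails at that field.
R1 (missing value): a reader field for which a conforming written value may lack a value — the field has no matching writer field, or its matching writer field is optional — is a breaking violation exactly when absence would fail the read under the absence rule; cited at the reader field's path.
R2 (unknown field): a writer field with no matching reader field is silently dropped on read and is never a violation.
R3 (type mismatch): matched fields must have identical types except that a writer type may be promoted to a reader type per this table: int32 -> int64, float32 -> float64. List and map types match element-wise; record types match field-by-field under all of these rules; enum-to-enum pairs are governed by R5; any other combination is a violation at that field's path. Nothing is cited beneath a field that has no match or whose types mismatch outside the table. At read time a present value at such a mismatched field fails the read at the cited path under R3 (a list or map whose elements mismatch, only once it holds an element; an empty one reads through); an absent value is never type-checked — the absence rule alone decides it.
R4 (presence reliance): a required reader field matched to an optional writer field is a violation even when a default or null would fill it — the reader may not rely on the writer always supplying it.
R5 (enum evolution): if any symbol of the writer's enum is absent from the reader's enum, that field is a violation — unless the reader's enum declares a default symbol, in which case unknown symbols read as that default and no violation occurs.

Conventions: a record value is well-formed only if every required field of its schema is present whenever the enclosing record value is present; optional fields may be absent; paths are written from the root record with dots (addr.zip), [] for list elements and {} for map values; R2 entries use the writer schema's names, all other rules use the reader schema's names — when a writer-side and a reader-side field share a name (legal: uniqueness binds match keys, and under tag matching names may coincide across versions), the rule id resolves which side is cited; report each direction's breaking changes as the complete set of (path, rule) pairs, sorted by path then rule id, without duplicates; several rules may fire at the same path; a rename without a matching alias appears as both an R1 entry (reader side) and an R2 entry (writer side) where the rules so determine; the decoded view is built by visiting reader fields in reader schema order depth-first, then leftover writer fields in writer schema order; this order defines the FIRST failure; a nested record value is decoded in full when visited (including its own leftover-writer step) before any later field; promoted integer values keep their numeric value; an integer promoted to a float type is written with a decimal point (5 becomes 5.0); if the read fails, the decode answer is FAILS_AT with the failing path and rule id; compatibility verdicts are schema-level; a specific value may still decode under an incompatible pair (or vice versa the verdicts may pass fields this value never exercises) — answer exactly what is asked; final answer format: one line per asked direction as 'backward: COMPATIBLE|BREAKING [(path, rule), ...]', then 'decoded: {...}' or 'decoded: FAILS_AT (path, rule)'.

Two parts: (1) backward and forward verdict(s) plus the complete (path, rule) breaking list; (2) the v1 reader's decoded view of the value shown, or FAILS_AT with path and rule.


backward: COMPATIBLE []; forward: COMPATIBLE []; decoded: {"role": "GREEN", "addr": {"balance": 3.75, "verified": true, "locale": "alpha", "primary": false}, "avatar": 0xBEEF, "nickname": "alpha", "active": true}

each type pair in Device: writer, then reader
backward pass over Device, reader schema v2, writer schema v1:
  channel: no writer match
  addr: Address -> Address, writer required; from addr
  avatar: bytes -> bytes, writer optional; from avatar
  nickname: string -> string, writer required; from nickname
  active: bool -> bool, writer required; from active
  leftover writer field: role
  addr.balance: float64 -> float64, writer required; from addr.balance
  addr.verified: bool -> bool, writer optional; from addr.verified
  addr.locale: string -> string, writer required; from addr.locale
  addr.primary: bool -> bool, writer optional; from addr.primary
  => backward: COMPATIBLE
forward pass over Device, reader schema v1, writer schema v2:
  role: no writer match
  addr: Address -> Address, writer required; from addr
  avatar: bytes -> bytes, writer optional; from avatar
  nickname: string -> string, writer required; from nickname
  active: bool -> bool, writer required; from active
  leftover writer field: channel
  addr.balance: float64 -> float64, writer required; from addr.balance
  addr.verified: bool -> bool, writer optional; from addr.verified
  addr.locale: string -> string, writer required; from addr.locale
  addr.primary: bool -> bool, writer optional; from addr.primary
  => forward: COMPATIBLE
decode (reader v1):
  role := "GREEN" (no value, default fills)
  addr.balance := 3.75
  addr.verified := true
  addr.locale := "alpha"
  addr.primary := false
  avatar := 0xBEEF
  nickname := "alpha"
  active := true
  writer channel: unmatched, discarded
  => decoded: {"role": "GREEN", "addr": {"balance": 3.75, "verified": true, "locale": "alpha", "primary": false}, "avatar": 0xBEEF, "nickname": "alpha", "active": true}
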